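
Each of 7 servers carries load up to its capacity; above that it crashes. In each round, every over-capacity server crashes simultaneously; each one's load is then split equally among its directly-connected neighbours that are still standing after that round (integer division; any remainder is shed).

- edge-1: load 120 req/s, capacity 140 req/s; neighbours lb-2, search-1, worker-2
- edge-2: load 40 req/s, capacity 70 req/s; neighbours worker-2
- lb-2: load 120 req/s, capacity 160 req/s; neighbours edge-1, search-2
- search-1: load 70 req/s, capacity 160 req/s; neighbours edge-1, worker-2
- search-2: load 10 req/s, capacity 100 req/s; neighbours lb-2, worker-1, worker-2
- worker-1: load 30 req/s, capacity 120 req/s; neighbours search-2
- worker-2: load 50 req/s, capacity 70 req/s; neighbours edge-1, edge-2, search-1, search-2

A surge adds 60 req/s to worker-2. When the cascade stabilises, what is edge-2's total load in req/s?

67

Round 1 — worker-2 at 110 > 70. worker-2 crashes.
  worker-2 sheds 110 req/s to edge-1, edge-2, search-1, search-2: 27 each (2 lost).
    edge-1: 120+27 = 147 > 140
    edge-2: 40+27 = 67 ≤ 70
    search-1: 70+27 = 97 ≤ 160
    search-2: 10+27 = 37 ≤ 100
Round 2 — edge-1 crashes.
  edge-1 sheds 147 req/s to lb-2, search-1: 73 each (1 lost).
    lb-2: 120+73 = 193 > 160
    search-1: 97+73 = 170 > 160
Round 3 — lb-2, search-1 crash.
  lb-2 sheds 193 req/s to search-2: 193 each.
    search-2: 37+193 = 230 > 100
  search-1 sheds 170 req/s: no online neighbours, lost.
Round 4 — search-2 crashes.
  search-2 sheds 230 req/s to worker-1: 230 each.
    worker-1: 30+230 = 260 > 120
Round 5 — worker-1 crashes.
  worker-1 sheds 260 req/s: no online neighbours, lost.
No further crashes.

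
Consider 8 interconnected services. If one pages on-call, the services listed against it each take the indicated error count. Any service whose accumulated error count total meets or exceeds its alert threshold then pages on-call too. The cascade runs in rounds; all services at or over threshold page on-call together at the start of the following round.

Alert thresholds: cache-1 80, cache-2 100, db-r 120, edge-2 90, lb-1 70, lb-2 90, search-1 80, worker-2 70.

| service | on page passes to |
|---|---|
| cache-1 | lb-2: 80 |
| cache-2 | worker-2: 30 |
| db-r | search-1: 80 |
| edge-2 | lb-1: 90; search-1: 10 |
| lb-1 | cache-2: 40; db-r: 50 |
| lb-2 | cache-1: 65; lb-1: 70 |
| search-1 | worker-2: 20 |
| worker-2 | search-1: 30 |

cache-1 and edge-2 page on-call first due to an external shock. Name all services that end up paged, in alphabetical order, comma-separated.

Round 1 — cache-1, edge-2 page on-call (initial).
  lb-1: +90 → 90 ≥ 70
  lb-2: +80 → 80 < 90
  search-1: +10 → 10 < 80
Round 2 — lb-1 pages on-call.
  cache-2: +40 → 40 < 100
  db-r: +50 → 50 < 120
No further pages.

cache-1, edge-2, lb-1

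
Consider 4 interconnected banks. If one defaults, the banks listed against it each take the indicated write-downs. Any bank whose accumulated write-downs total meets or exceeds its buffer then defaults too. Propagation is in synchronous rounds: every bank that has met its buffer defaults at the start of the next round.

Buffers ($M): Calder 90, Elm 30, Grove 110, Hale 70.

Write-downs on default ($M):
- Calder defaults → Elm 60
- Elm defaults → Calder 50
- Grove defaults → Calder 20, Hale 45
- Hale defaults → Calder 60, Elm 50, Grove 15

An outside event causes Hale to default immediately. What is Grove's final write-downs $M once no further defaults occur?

Round 1 — Hale defaults (initial).
  Calder: +60 → 60 < 90
  Elm: +50 → 50 ≥ 30
  Grove: +15 → 15 < 110
Round 2 — Elm defaults.
  Calder: +50 → 110 ≥ 90
Round 3 — Calder defaults.
No further defaults.

15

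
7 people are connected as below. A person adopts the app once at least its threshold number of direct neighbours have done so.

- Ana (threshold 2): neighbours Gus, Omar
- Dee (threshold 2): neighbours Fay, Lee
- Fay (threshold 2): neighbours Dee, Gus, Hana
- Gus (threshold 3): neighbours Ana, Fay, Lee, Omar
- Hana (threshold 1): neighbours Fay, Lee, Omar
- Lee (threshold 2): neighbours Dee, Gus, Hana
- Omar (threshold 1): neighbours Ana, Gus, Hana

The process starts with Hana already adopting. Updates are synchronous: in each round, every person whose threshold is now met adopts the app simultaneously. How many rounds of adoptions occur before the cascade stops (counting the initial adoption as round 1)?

2

Round 1 — Hana adopts the app (initial).
Round 2 — checking thresholds:
  Fay: 1 of 3 neighbours < 2, not yet.
  Lee: 1 of 3 neighbours < 2, not yet.
  Omar: 1 of 3 neighbours ≥ 1, adopts the app.
Round 3 — no new adoptions; cascade stops.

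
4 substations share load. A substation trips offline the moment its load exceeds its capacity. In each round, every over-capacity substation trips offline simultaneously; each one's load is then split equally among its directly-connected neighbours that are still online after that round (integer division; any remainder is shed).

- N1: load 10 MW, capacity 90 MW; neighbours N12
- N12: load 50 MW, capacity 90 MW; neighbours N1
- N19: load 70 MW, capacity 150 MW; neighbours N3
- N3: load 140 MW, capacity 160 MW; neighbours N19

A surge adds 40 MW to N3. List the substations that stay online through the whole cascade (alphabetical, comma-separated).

N1, N12

Round 1 — N3 at 180 > 160. N3 trips offline.
  N3 sheds 180 MW to N19: 180 each.
    N19: 70+180 = 250 > 150
Round 2 — N19 trips offline.
  N19 sheds 250 MW: no online neighbours, lost.
No further trips.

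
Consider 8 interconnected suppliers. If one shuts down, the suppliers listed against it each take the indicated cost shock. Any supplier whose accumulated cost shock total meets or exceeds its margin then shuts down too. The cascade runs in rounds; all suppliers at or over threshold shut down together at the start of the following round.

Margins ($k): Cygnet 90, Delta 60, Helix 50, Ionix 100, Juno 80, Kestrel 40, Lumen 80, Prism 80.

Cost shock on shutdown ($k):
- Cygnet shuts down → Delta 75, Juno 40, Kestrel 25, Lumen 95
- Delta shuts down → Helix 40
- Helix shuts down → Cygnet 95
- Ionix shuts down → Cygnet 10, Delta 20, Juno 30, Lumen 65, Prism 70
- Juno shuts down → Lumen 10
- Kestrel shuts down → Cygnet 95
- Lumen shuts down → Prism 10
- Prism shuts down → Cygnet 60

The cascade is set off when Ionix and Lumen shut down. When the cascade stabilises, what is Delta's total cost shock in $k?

Round 1 — Ionix, Lumen shut down (initial).
  Cygnet: +10 → 10 < 90
  Delta: +20 → 20 < 60
  Juno: +30 → 30 < 80
  Prism: +70+10 → 80 ≥ 80
Round 2 — Prism shuts down.
  Cygnet: +60 → 70 < 90
No further shutdowns.

20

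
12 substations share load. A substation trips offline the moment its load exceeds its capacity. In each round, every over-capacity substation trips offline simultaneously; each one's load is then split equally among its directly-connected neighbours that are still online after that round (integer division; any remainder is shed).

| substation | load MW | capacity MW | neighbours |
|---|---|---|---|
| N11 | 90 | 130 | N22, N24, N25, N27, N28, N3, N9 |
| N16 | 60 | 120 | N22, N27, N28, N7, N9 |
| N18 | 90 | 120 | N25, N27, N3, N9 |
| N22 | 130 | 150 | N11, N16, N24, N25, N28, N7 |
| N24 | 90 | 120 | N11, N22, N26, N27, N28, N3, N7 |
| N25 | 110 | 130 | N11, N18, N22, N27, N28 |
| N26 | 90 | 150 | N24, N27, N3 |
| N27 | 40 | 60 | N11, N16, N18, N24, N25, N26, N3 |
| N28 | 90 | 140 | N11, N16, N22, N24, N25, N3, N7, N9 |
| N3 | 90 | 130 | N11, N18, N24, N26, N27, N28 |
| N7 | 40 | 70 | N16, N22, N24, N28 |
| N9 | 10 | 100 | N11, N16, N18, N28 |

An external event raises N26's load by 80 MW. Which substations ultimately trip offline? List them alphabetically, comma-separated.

Round 1 — N26 at 170 > 150. N26 trips offline.
  N26 sheds 170 MW to N24, N27, N3: 56 each (2 lost).
    N24: 90+56 = 146 > 120
    N27: 40+56 = 96 > 60
    N3: 90+56 = 146 > 130
Round 2 — N24, N27, N3 trip offline.
  N24 sheds 146 MW to N11, N22, N28, N7: 36 each (2 lost).
    N11: 90+36 = 126 ≤ 130
    N22: 130+36 = 166 > 150
    N28: 90+36 = 126 ≤ 140
    N7: 40+36 = 76 > 70
  N27 sheds 96 MW to N11, N16, N18, N25: 24 each.
    N11: 126+24 = 150 > 130
    N16: 60+24 = 84 ≤ 120
    N18: 90+24 = 114 ≤ 120
    N25: 110+24 = 134 > 130
  N3 sheds 146 MW to N11, N18, N28: 48 each (2 lost).
    N11: 150+48 = 198 > 130
    N18: 114+48 = 162 > 120
    N28: 126+48 = 174 > 140
Round 3 — N11, N18, N22, N25, N28, N7 trip offline.
  N11 sheds 198 MW to N9: 198 each.
    N9: 10+198 = 208 > 100
  N18 sheds 162 MW to N9: 162 each.
    N9: 208+162 = 370 > 100
  N22 sheds 166 MW to N16: 166 each.
    N16: 84+166 = 250 > 120
  N25 sheds 134 MW: no online neighbours, lost.
  N28 sheds 174 MW to N16, N9: 87 each.
    N16: 250+87 = 337 > 120
    N9: 370+87 = 457 > 100
  N7 sheds 76 MW to N16: 76 each.
    N16: 337+76 = 413 > 120
Round 4 — N16, N9 trip offline.
  N16 sheds 413 MW: no online neighbours, lost.
  N9 sheds 457 MW: no online neighbours, lost.
No further trips.

N11, N16, N18, N22, N24, N25, N26, N27, N28, N3, N7, N9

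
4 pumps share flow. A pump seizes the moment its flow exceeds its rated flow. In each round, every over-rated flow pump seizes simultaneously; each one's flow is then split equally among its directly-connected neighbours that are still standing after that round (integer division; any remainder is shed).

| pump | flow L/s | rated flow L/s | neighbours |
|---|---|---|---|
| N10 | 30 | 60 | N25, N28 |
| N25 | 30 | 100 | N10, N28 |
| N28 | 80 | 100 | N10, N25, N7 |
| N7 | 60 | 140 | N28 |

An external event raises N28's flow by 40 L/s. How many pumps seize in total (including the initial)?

Round 1 — N28 at 120 > 100. N28 seizes.
  N28 sheds 120 L/s to N10, N25, N7: 40 each.
    N10: 30+40 = 70 > 60
    N25: 30+40 = 70 ≤ 100
    N7: 60+40 = 100 ≤ 140
Round 2 — N10 seizes.
  N10 sheds 70 L/s to N25: 70 each.
    N25: 70+70 = 140 > 100
Round 3 — N25 seizes.
  N25 sheds 140 L/s: no online neighbours, lost.
No further seizures.

3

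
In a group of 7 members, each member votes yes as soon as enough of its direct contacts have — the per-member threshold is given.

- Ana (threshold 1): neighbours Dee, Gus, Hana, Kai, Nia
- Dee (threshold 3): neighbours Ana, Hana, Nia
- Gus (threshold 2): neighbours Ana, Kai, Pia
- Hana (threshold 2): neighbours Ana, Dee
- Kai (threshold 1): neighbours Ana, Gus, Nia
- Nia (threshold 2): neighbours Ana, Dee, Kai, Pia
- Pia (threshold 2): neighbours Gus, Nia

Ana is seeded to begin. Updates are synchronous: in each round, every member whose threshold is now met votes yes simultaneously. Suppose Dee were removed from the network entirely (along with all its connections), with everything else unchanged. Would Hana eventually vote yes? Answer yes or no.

no

With Dee removed:
Round 1 — Ana votes yes (initial).
Round 2 — checking thresholds:
  Gus: 1 of 3 neighbours < 2, below threshold.
  Hana: 1 of 1 neighbours < 2, below threshold.
  Kai: 1 of 3 neighbours ≥ 1, votes yes.
  Nia: 1 of 3 neighbours < 2, below threshold.
Round 3 — checking thresholds:
  Gus: 2 of 3 neighbours ≥ 2, votes yes.
  Hana: 1 of 1 neighbours < 2, below threshold.
  Nia: 2 of 3 neighbours ≥ 2, votes yes.
Round 4 — checking thresholds:
  Hana: 1 of 1 neighbours < 2, below threshold.
  Pia: 2 of 2 neighbours ≥ 2, votes yes.
Round 5 — no new yes votes; cascade stops.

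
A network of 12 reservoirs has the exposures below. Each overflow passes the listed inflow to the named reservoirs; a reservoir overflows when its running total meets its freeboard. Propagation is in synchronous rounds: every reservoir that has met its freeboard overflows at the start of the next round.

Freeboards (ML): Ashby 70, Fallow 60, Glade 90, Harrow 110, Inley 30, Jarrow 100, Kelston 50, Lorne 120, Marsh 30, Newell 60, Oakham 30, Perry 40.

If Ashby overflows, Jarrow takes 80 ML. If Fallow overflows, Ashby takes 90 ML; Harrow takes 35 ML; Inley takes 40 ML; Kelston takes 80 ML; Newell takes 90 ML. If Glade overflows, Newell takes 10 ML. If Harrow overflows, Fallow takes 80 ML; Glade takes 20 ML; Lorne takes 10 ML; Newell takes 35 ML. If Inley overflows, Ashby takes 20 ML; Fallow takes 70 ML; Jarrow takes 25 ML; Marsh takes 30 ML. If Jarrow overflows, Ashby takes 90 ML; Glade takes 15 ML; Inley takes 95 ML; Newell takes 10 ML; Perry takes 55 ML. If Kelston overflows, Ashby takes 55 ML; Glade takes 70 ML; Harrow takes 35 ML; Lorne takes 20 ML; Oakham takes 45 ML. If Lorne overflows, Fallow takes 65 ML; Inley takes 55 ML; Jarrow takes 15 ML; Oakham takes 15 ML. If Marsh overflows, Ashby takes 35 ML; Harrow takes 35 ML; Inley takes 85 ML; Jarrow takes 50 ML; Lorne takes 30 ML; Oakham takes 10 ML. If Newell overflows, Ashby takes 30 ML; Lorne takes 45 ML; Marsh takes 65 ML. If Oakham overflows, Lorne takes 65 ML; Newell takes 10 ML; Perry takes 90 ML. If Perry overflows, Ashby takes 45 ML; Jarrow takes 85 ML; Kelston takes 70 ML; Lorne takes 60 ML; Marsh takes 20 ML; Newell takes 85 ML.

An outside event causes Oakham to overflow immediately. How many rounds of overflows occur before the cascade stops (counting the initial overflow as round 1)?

4

Round 1 — Oakham overflows (initial).
  Lorne: +65 → 65 < 120
  Newell: +10 → 10 < 60
  Perry: +90 → 90 ≥ 40
Round 2 — Perry overflows.
  Ashby: +45 → 45 < 70
  Jarrow: +85 → 85 < 100
  Kelston: +70 → 70 ≥ 50
  Lorne: +60 → 125 ≥ 120
  Marsh: +20 → 20 < 30
  Newell: +85 → 95 ≥ 60
Round 3 — Kelston, Lorne, Newell overflow.
  Ashby: +55+30 → 130 ≥ 70
  Fallow: +65 → 65 ≥ 60
  Glade: +70 → 70 < 90
  Harrow: +35 → 35 < 110
  Inley: +55 → 55 ≥ 30
  Jarrow: +15 → 100 ≥ 100
  Marsh: +65 → 85 ≥ 30
Round 4 — Ashby, Fallow, Inley, Jarrow, Marsh overflow.
  Glade: +15 → 85 < 90
  Harrow: +35+35 → 105 < 110
No further overflows.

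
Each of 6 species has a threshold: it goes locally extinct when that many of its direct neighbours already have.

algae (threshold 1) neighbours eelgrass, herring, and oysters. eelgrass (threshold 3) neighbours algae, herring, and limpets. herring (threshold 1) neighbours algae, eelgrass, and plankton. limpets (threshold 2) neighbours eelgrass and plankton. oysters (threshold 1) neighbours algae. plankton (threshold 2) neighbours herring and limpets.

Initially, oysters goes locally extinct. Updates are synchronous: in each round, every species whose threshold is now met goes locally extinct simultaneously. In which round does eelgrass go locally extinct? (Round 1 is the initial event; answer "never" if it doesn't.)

Round 1 — oysters goes locally extinct (initial).
Round 2 — checking thresholds:
  algae: 1 of 3 neighbours ≥ 1, goes locally extinct.
Round 3 — checking thresholds:
  eelgrass: 1 of 3 neighbours < 3, not yet.
  herring: 1 of 3 neighbours ≥ 1, goes locally extinct.
Round 4 — no new extinctions; cascade stops.

never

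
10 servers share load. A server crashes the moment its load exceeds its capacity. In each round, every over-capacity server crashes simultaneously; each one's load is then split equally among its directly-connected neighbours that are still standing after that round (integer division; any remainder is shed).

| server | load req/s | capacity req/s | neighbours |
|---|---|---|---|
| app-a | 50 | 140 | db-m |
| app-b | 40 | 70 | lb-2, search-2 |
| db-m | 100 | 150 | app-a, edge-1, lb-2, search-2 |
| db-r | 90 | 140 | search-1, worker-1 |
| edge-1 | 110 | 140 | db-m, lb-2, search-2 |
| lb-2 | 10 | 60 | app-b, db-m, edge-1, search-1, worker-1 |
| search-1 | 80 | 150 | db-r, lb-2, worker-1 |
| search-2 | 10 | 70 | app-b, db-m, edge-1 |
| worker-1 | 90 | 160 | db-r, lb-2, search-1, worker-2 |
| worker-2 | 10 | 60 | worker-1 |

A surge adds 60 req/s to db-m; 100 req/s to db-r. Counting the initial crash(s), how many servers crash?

Round 1 — db-m at 160 > 150; db-r at 190 > 140. db-m, db-r crash.
  db-m sheds 160 req/s to app-a, edge-1, lb-2, search-2: 40 each.
    app-a: 50+40 = 90 ≤ 140
    edge-1: 110+40 = 150 > 140
    lb-2: 10+40 = 50 ≤ 60
    search-2: 10+40 = 50 ≤ 70
  db-r sheds 190 req/s to search-1, worker-1: 95 each.
    search-1: 80+95 = 175 > 150
    worker-1: 90+95 = 185 > 160
Round 2 — edge-1, search-1, worker-1 crash.
  edge-1 sheds 150 req/s to lb-2, search-2: 75 each.
    lb-2: 50+75 = 125 > 60
    search-2: 50+75 = 125 > 70
  search-1 sheds 175 req/s to lb-2: 175 each.
    lb-2: 125+175 = 300 > 60
  worker-1 sheds 185 req/s to lb-2, worker-2: 92 each (1 lost).
    lb-2: 300+92 = 392 > 60
    worker-2: 10+92 = 102 > 60
Round 3 — lb-2, search-2, worker-2 crash.
  lb-2 sheds 392 req/s to app-b: 392 each.
    app-b: 40+392 = 432 > 70
  search-2 sheds 125 req/s to app-b: 125 each.
    app-b: 432+125 = 557 > 70
  worker-2 sheds 102 req/s: no online neighbours, lost.
Round 4 — app-b crashes.
  app-b sheds 557 req/s: no online neighbours, lost.
No further crashes.

9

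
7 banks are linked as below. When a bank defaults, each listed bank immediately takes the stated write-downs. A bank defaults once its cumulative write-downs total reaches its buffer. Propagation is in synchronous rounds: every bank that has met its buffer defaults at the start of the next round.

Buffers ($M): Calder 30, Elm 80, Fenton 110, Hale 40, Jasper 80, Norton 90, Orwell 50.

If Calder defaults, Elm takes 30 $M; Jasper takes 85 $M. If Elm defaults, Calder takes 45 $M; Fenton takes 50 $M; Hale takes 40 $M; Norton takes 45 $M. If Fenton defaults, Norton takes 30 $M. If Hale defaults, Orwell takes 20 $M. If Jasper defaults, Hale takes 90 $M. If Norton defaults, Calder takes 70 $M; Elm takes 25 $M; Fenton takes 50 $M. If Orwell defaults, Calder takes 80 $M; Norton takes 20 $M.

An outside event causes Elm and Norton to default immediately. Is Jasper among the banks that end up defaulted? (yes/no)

yes

Round 1 — Elm, Norton default (initial).
  Calder: +45+70 → 115 ≥ 30
  Fenton: +50+50 → 100 < 110
  Hale: +40 → 40 ≥ 40
Round 2 — Calder, Hale default.
  Jasper: +85 → 85 ≥ 80
  Orwell: +20 → 20 < 50
Round 3 — Jasper defaults.
No further defaults.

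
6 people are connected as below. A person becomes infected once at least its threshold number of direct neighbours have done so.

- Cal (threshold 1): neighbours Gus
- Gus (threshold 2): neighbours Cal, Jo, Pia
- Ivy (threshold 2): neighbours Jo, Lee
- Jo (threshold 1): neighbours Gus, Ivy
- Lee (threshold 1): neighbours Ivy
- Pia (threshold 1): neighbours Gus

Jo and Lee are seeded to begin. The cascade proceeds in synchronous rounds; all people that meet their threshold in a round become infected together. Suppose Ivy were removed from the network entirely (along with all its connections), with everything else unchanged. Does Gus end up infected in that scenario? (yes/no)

With Ivy removed:
Round 1 — Jo, Lee become infected (initial).
Round 2 — no new infections; cascade stops.

no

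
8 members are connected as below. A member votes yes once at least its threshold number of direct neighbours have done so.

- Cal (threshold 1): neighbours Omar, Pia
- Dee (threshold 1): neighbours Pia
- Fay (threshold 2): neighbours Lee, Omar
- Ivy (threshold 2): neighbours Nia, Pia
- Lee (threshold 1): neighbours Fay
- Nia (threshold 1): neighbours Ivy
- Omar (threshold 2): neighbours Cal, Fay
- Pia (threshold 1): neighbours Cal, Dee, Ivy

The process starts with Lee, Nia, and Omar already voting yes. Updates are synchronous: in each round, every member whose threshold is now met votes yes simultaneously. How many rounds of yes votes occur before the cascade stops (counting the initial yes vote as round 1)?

Round 1 — Lee, Nia, Omar vote yes (initial).
Round 2 — checking thresholds:
  Cal: 1 of 2 neighbours ≥ 1, votes yes.
  Fay: 2 of 2 neighbours ≥ 2, votes yes.
  Ivy: 1 of 2 neighbours < 2, below threshold.
Round 3 — checking thresholds:
  Ivy: 1 of 2 neighbours < 2, below threshold.
  Pia: 1 of 3 neighbours ≥ 1, votes yes.
Round 4 — checking thresholds:
  Dee: 1 of 1 neighbours ≥ 1, votes yes.
  Ivy: 2 of 2 neighbours ≥ 2, votes yes.
Round 5 — no new yes votes; cascade stops.

4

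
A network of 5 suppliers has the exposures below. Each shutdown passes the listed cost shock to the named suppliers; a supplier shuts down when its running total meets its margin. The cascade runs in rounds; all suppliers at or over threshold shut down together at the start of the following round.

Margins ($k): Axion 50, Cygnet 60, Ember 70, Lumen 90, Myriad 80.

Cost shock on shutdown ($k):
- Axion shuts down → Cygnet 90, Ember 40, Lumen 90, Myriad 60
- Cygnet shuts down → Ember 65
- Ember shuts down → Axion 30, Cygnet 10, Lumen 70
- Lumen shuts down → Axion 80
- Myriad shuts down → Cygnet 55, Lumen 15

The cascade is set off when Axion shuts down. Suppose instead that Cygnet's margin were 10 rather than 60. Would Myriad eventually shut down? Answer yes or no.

no

With Cygnet's margin at 10:
Round 1 — Axion shuts down (initial).
  Cygnet: +90 → 90 ≥ 10
  Ember: +40 → 40 < 70
  Lumen: +90 → 90 ≥ 90
  Myriad: +60 → 60 < 80
Round 2 — Cygnet, Lumen shut down.
  Ember: +65 → 105 ≥ 70
Round 3 — Ember shuts down.
No further shutdowns.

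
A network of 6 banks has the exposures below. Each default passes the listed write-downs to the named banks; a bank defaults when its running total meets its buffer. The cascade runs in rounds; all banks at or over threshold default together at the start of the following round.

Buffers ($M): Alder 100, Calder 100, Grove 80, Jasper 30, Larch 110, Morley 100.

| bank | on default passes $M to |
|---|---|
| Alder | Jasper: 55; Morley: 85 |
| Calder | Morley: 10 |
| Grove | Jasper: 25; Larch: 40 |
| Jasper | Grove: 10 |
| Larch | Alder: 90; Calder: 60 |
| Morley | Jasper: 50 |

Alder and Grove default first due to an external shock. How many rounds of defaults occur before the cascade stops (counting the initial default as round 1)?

Round 1 — Alder, Grove default (initial).
  Jasper: +55+25 → 80 ≥ 30
  Larch: +40 → 40 < 110
  Morley: +85 → 85 < 100
Round 2 — Jasper defaults.
No further defaults.

2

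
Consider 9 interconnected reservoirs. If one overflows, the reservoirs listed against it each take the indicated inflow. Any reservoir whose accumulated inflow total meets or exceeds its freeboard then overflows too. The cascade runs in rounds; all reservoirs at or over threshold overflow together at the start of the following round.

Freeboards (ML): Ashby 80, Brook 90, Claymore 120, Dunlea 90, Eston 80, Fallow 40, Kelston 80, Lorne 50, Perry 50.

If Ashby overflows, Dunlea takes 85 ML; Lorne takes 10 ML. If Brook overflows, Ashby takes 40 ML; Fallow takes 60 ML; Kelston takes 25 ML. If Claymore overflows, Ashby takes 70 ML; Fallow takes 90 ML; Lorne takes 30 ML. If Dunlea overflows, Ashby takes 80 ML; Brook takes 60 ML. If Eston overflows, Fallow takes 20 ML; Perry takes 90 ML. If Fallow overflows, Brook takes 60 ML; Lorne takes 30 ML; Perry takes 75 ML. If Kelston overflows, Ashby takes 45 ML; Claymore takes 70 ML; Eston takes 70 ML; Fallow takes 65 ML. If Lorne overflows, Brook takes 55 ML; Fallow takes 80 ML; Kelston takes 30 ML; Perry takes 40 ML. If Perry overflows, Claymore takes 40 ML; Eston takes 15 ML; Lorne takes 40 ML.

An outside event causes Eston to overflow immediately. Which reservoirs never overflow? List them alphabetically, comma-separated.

Round 1 — Eston overflows (initial).
  Fallow: +20 → 20 < 40
  Perry: +90 → 90 ≥ 50
Round 2 — Perry overflows.
  Claymore: +40 → 40 < 120
  Lorne: +40 → 40 < 50
No further overflows.

Ashby, Brook, Claymore, Dunlea, Fallow, Kelston, Lorne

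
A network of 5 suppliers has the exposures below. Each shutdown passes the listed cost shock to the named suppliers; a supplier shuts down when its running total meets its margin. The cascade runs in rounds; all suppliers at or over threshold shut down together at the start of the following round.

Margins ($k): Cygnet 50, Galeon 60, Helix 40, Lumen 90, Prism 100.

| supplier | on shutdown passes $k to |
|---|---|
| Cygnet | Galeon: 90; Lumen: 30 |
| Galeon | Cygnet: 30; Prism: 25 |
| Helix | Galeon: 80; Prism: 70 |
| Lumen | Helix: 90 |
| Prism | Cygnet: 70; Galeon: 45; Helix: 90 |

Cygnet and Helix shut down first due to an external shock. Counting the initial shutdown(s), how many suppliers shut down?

Round 1 — Cygnet, Helix shut down (initial).
  Galeon: +90+80 → 170 ≥ 60
  Lumen: +30 → 30 < 90
  Prism: +70 → 70 < 100
Round 2 — Galeon shuts down.
  Prism: +25 → 95 < 100
No further shutdowns.

3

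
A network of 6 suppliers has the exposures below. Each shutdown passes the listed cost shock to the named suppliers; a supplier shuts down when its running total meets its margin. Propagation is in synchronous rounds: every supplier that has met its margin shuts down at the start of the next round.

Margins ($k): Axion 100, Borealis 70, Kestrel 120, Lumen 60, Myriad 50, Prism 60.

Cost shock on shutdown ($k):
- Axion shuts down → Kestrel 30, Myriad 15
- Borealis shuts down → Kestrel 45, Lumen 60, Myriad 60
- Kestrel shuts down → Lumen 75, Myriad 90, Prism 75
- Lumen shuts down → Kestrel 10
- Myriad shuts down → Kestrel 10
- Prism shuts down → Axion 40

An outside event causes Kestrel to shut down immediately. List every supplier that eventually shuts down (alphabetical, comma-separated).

Kestrel, Lumen, Myriad, Prism

Round 1 — Kestrel shuts down (initial).
  Lumen: +75 → 75 ≥ 60
  Myriad: +90 → 90 ≥ 50
  Prism: +75 → 75 ≥ 60
Round 2 — Lumen, Myriad, Prism shut down.
  Axion: +40 → 40 < 100
No further shutdowns.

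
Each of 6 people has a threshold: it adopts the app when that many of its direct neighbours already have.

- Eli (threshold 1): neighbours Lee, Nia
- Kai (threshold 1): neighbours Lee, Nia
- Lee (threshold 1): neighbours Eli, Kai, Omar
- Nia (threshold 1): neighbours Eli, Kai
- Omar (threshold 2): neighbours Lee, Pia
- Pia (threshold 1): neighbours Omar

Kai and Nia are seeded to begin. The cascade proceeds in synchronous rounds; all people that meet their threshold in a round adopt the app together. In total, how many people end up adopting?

4

Round 1 — Kai, Nia adopt the app (initial).
Round 2 — checking thresholds:
  Eli: 1 of 2 neighbours ≥ 1, adopts the app.
  Lee: 1 of 3 neighbours ≥ 1, adopts the app.
Round 3 — no new adoptions; cascade stops.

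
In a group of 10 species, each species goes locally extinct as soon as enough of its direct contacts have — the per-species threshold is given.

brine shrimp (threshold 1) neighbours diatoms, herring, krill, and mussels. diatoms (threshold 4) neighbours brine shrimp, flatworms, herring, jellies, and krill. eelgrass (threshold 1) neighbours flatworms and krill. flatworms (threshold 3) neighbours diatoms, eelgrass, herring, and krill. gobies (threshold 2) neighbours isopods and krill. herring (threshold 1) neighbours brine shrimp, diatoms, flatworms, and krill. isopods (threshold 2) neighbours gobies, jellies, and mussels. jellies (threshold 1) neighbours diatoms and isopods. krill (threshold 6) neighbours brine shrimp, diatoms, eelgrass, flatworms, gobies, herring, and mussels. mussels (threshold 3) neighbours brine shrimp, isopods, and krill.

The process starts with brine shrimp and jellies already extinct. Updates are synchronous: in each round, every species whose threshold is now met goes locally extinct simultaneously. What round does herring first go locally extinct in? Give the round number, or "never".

Round 1 — brine shrimp, jellies go locally extinct (initial).
Round 2 — checking thresholds:
  diatoms: 2 of 5 neighbours < 4, below threshold.
  herring: 1 of 4 neighbours ≥ 1, goes locally extinct.
  isopods: 1 of 3 neighbours < 2, below threshold.
  krill: 1 of 7 neighbours < 6, below threshold.
  mussels: 1 of 3 neighbours < 3, below threshold.
Round 3 — no new extinctions; cascade stops.

2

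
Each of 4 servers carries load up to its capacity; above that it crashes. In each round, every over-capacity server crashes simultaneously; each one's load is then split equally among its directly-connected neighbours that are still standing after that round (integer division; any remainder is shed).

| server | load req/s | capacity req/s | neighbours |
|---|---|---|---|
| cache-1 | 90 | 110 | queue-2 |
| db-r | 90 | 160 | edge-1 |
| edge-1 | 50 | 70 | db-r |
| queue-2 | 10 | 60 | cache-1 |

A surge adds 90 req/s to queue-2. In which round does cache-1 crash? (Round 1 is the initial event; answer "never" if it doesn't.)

Round 1 — queue-2 at 100 > 60. queue-2 crashes.
  queue-2 sheds 100 req/s to cache-1: 100 each.
    cache-1: 90+100 = 190 > 110
Round 2 — cache-1 crashes.
  cache-1 sheds 190 req/s: no online neighbours, lost.
No further crashes.

2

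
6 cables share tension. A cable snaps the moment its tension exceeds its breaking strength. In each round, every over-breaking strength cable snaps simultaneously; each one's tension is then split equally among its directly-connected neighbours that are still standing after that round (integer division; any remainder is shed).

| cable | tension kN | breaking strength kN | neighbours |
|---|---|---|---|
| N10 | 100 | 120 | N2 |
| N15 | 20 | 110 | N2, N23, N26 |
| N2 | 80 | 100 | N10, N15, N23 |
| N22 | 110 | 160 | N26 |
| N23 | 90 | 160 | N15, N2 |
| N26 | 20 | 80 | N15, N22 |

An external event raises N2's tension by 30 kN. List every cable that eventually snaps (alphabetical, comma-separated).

Round 1 — N2 at 110 > 100. N2 snaps.
  N2 sheds 110 kN to N10, N15, N23: 36 each (2 lost).
    N10: 100+36 = 136 > 120
    N15: 20+36 = 56 ≤ 110
    N23: 90+36 = 126 ≤ 160
Round 2 — N10 snaps.
  N10 sheds 136 kN: no online neighbours, lost.
No further breaks.

N10, N2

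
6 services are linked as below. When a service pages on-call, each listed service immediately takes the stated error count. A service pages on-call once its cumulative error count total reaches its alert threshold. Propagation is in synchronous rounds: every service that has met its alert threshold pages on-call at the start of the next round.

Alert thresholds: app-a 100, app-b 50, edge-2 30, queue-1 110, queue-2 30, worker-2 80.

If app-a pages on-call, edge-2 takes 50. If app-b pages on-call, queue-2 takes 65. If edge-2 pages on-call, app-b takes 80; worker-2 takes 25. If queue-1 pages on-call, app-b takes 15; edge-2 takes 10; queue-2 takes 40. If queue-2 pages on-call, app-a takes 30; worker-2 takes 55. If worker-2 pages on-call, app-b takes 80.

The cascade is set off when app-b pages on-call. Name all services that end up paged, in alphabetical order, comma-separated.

app-b, queue-2

Round 1 — app-b pages on-call (initial).
  queue-2: +65 → 65 ≥ 30
Round 2 — queue-2 pages on-call.
  app-a: +30 → 30 < 100
  worker-2: +55 → 55 < 80
No further pages.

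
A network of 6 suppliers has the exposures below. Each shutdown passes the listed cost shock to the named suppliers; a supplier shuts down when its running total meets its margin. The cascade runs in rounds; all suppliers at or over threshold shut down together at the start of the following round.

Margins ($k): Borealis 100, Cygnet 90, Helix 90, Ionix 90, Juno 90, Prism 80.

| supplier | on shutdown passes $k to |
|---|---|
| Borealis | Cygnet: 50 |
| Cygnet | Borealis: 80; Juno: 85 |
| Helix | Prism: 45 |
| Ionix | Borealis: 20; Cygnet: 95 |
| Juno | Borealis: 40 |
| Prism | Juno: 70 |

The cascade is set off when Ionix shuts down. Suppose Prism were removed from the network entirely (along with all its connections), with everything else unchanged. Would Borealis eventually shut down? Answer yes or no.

With Prism removed:
Round 1 — Ionix shuts down (initial).
  Borealis: +20 → 20 < 100
  Cygnet: +95 → 95 ≥ 90
Round 2 — Cygnet shuts down.
  Borealis: +80 → 100 ≥ 100
  Juno: +85 → 85 < 90
Round 3 — Borealis shuts down.
No further shutdowns.

yes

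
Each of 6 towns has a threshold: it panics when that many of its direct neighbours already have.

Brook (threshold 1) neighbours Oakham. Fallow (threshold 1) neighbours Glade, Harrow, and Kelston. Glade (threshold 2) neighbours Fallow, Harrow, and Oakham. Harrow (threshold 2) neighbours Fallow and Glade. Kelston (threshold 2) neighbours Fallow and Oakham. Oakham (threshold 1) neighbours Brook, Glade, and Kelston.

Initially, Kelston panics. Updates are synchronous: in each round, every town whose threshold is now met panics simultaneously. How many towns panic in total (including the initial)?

Round 1 — Kelston panics (initial).
Round 2 — checking thresholds:
  Fallow: 1 of 3 neighbours ≥ 1, panics.
  Oakham: 1 of 3 neighbours ≥ 1, panics.
Round 3 — checking thresholds:
  Brook: 1 of 1 neighbours ≥ 1, panics.
  Glade: 2 of 3 neighbours ≥ 2, panics.
  Harrow: 1 of 2 neighbours < 2, holds.
Round 4 — checking thresholds:
  Harrow: 2 of 2 neighbours ≥ 2, panics.
Round 5 — no new panics; cascade stops.

6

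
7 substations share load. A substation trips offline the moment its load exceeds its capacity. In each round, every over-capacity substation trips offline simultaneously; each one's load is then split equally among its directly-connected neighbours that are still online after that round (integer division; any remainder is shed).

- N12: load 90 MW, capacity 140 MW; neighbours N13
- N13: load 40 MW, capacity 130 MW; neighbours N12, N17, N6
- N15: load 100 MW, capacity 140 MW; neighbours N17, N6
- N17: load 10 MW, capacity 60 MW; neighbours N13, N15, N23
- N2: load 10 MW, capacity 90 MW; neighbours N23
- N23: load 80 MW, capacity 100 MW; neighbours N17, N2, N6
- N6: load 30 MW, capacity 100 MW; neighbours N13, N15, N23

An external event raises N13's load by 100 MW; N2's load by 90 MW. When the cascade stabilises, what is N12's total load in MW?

Round 1 — N13 at 140 > 130; N2 at 100 > 90. N13, N2 trip offline.
  N13 sheds 140 MW to N12, N17, N6: 46 each (2 lost).
    N12: 90+46 = 136 ≤ 140
    N17: 10+46 = 56 ≤ 60
    N6: 30+46 = 76 ≤ 100
  N2 sheds 100 MW to N23: 100 each.
    N23: 80+100 = 180 > 100
Round 2 — N23 trips offline.
  N23 sheds 180 MW to N17, N6: 90 each.
    N17: 56+90 = 146 > 60
    N6: 76+90 = 166 > 100
Round 3 — N17, N6 trip offline.
  N17 sheds 146 MW to N15: 146 each.
    N15: 100+146 = 246 > 140
  N6 sheds 166 MW to N15: 166 each.
    N15: 246+166 = 412 > 140
Round 4 — N15 trips offline.
  N15 sheds 412 MW: no online neighbours, lost.
No further trips.

136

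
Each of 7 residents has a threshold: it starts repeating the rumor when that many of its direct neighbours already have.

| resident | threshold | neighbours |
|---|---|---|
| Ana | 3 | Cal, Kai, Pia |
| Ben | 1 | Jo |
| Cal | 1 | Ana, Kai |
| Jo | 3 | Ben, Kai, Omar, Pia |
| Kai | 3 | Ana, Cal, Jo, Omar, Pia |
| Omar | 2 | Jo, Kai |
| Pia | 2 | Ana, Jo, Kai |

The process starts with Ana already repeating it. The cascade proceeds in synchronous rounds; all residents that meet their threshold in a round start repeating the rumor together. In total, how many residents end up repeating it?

Round 1 — Ana starts repeating the rumor (initial).
Round 2 — checking thresholds:
  Cal: 1 of 2 neighbours ≥ 1, starts repeating the rumor.
  Kai: 1 of 5 neighbours < 3, below threshold.
  Pia: 1 of 3 neighbours < 2, below threshold.
Round 3 — no new spreads; cascade stops.

2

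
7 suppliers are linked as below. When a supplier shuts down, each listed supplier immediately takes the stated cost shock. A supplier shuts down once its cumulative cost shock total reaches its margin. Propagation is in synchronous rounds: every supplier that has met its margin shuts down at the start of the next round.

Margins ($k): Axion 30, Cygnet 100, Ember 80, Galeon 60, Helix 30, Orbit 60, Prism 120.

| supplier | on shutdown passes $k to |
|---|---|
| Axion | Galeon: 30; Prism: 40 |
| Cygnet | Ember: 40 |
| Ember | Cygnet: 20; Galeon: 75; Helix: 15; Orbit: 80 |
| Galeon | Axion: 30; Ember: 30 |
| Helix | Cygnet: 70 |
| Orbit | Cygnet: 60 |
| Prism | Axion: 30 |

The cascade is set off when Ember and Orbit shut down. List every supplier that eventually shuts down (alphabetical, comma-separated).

Round 1 — Ember, Orbit shut down (initial).
  Cygnet: +20+60 → 80 < 100
  Galeon: +75 → 75 ≥ 60
  Helix: +15 → 15 < 30
Round 2 — Galeon shuts down.
  Axion: +30 → 30 ≥ 30
Round 3 — Axion shuts down.
  Prism: +40 → 40 < 120
No further shutdowns.

Axion, Ember, Galeon, Orbit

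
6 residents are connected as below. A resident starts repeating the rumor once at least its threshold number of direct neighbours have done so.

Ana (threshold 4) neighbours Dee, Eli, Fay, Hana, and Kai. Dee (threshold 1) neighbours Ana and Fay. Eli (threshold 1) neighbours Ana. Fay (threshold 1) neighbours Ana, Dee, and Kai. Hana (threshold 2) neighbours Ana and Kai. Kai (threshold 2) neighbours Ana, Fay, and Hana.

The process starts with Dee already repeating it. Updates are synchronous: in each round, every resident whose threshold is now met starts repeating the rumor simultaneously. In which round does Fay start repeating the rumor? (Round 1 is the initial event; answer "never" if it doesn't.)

Round 1 — Dee starts repeating the rumor (initial).
Round 2 — checking thresholds:
  Ana: 1 of 5 neighbours < 4, below threshold.
  Fay: 1 of 3 neighbours ≥ 1, starts repeating the rumor.
Round 3 — no new spreads; cascade stops.

2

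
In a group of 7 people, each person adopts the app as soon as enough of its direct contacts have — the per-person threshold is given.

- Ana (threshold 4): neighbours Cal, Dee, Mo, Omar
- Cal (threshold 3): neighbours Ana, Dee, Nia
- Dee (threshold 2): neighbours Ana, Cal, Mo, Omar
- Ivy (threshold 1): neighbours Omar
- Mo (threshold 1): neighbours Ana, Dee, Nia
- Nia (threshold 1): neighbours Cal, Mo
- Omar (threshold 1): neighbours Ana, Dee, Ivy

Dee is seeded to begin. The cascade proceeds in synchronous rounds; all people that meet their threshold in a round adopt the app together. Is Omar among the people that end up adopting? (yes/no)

Round 1 — Dee adopts the app (initial).
Round 2 — checking thresholds:
  Ana: 1 of 4 neighbours < 4, not yet.
  Cal: 1 of 3 neighbours < 3, not yet.
  Mo: 1 of 3 neighbours ≥ 1, adopts the app.
  Omar: 1 of 3 neighbours ≥ 1, adopts the app.
Round 3 — checking thresholds:
  Ana: 3 of 4 neighbours < 4, not yet.
  Cal: 1 of 3 neighbours < 3, not yet.
  Ivy: 1 of 1 neighbours ≥ 1, adopts the app.
  Nia: 1 of 2 neighbours ≥ 1, adopts the app.
Round 4 — no new adoptions; cascade stops.

yes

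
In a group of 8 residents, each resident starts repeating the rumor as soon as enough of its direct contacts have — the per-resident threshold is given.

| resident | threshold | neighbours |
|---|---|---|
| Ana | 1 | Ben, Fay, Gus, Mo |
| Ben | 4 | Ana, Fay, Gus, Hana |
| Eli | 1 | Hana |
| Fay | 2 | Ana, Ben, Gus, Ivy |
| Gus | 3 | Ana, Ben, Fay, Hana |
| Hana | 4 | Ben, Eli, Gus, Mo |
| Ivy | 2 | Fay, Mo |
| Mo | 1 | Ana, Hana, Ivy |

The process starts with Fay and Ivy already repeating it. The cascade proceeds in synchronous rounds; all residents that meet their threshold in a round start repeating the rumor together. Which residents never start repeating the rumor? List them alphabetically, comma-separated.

Round 1 — Fay, Ivy start repeating the rumor (initial).
Round 2 — checking thresholds:
  Ana: 1 of 4 neighbours ≥ 1, starts repeating the rumor.
  Ben: 1 of 4 neighbours < 4, below threshold.
  Gus: 1 of 4 neighbours < 3, below threshold.
  Mo: 1 of 3 neighbours ≥ 1, starts repeating the rumor.
Round 3 — no new spreads; cascade stops.

Ben, Eli, Gus, Hana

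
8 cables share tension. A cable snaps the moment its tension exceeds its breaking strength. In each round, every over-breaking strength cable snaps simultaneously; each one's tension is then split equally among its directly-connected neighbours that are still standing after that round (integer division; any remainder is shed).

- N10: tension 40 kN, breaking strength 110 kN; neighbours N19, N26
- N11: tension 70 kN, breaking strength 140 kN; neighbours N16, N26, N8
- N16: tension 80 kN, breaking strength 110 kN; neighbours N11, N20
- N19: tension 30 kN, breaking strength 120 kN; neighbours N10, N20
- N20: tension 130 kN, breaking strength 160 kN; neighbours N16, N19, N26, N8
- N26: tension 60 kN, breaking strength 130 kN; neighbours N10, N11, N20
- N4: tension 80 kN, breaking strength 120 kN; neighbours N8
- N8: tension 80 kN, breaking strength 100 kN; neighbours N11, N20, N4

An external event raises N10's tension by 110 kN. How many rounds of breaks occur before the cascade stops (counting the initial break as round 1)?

Round 1 — N10 at 150 > 110. N10 snaps.
  N10 sheds 150 kN to N19, N26: 75 each.
    N19: 30+75 = 105 ≤ 120
    N26: 60+75 = 135 > 130
Round 2 — N26 snaps.
  N26 sheds 135 kN to N11, N20: 67 each (1 lost).
    N11: 70+67 = 137 ≤ 140
    N20: 130+67 = 197 > 160
Round 3 — N20 snaps.
  N20 sheds 197 kN to N16, N19, N8: 65 each (2 lost).
    N16: 80+65 = 145 > 110
    N19: 105+65 = 170 > 120
    N8: 80+65 = 145 > 100
Round 4 — N16, N19, N8 snap.
  N16 sheds 145 kN to N11: 145 each.
    N11: 137+145 = 282 > 140
  N19 sheds 170 kN: no online neighbours, lost.
  N8 sheds 145 kN to N11, N4: 72 each (1 lost).
    N11: 282+72 = 354 > 140
    N4: 80+72 = 152 > 120
Round 5 — N11, N4 snap.
  N11 sheds 354 kN: no online neighbours, lost.
  N4 sheds 152 kN: no online neighbours, lost.
No further breaks.

5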